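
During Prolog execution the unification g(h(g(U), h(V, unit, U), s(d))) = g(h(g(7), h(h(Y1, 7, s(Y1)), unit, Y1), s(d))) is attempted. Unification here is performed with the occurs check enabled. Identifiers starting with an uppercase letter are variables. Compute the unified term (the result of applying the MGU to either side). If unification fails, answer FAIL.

Decompose g/1: h(g(U), h(V, unit, U), s(d)) = h(g(7), h(h(Y1, 7, s(Y1)), unit, Y1), s(d)).
Decompose h/3: g(U) = g(7),  h(V, unit, U) = h(h(Y1, 7, s(Y1)), unit, Y1),  s(d) = s(d).
Decompose g/1: U = 7.
Bind U := 7; substituting into the one remaining equation that mentions U gives: h(V, unit, 7) = h(h(Y1, 7, s(Y1)), unit, Y1).
Decompose h/3: V = h(Y1, 7, s(Y1)),  unit = unit,  7 = Y1.
Bind V := h(Y1, 7, s(Y1)); no other remaining equation mentions V.
Delete trivial equation unit = unit.
Bind Y1 := 7; no other remaining equation mentions Y1. Substituting into the earlier binding gives V := h(7, 7, s(7)).
Delete trivial equation s(d) = s(d).
Applying the MGU to either side gives g(h(g(7), h(h(7, 7, s(7)), unit, 7), s(d))).

g(h(g(7), h(h(7, 7, s(7)), unit, 7), s(d)))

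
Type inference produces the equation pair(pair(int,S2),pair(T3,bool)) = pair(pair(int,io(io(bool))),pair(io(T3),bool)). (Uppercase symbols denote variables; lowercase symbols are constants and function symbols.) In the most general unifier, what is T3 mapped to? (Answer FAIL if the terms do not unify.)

Decompose pair/2: pair(int,S2) = pair(int,io(io(bool))),  pair(T3,bool) = pair(io(T3),bool).
Decompose pair/2: int = int,  S2 = io(io(bool)).
Delete trivial equation int = int.
Bind S2 := io(io(bool)); no other remaining equation mentions S2.
Decompose pair/2: T3 = io(T3),  bool = bool.
Occurs check fails: T3 occurs in io(T3); the equation T3 = io(T3) has no finite solution.

FAIL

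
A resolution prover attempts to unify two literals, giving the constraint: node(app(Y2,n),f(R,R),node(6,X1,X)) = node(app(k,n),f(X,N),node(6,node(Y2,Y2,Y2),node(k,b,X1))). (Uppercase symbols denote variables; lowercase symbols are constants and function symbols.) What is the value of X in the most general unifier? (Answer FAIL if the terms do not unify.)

node(k,b,node(k,k,k))

Decompose node/3: app(Y2,n) = app(k,n),  f(R,R) = f(X,N),  node(6,X1,X) = node(6,node(Y2,Y2,Y2),node(k,b,X1)).
Decompose app/2: Y2 = k,  n = n.
Bind Y2 := k; substituting into the one remaining equation that mentions Y2 gives: node(6,X1,X) = node(6,node(k,k,k),node(k,b,X1)).
Delete trivial equation n = n.
Decompose f/2: R = X,  R = N.
Bind R := X; substituting into the one remaining equation that mentions R gives: X = N.
Bind X := N; substituting into the remaining equation gives: node(6,X1,N) = node(6,node(k,k,k),node(k,b,X1)). Substituting into the earlier binding gives R := N.
Decompose node/3: 6 = 6,  X1 = node(k,k,k),  N = node(k,b,X1).
Delete trivial equation 6 = 6.
Bind X1 := node(k,k,k); substituting into the remaining equation gives: N = node(k,b,node(k,k,k)).
Bind N := node(k,b,node(k,k,k)). Substituting into the earlier bindings gives R := node(k,b,node(k,k,k)), X := node(k,b,node(k,k,k)).
MGU = { Y2 ↦ k, R ↦ node(k,b,node(k,k,k)), X ↦ node(k,b,node(k,k,k)), X1 ↦ node(k,k,k), N ↦ node(k,b,node(k,k,k)) }, so X ↦ node(k,b,node(k,k,k)).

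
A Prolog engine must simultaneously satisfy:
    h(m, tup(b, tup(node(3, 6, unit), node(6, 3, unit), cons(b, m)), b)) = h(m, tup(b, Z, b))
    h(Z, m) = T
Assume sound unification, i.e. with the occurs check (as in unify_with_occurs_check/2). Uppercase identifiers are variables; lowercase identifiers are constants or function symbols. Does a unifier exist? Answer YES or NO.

YES

Decompose h/2: m = m,  tup(b, tup(node(3, 6, unit), node(6, 3, unit), cons(b, m)), b) = tup(b, Z, b).
Delete trivial equation m = m.
Decompose tup/3: b = b,  tup(node(3, 6, unit), node(6, 3, unit), cons(b, m)) = Z,  b = b.
Delete trivial equation b = b.
Bind Z := tup(node(3, 6, unit), node(6, 3, unit), cons(b, m)); substituting into the one remaining equation that mentions Z gives: h(tup(node(3, 6, unit), node(6, 3, unit), cons(b, m)), m) = T.
Delete trivial equation b = b.
Bind T := h(tup(node(3, 6, unit), node(6, 3, unit), cons(b, m)), m).
No equations remain and no clash or occurs-check failure arose, so a unifier exists.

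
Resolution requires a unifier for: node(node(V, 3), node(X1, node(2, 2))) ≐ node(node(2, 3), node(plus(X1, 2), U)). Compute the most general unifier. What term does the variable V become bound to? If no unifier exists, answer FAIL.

Decompose node/2: node(V, 3) ≐ node(2, 3),  node(X1, node(2, 2)) ≐ node(plus(X1, 2), U).
Decompose node/2: V ≐ 2,  3 ≐ 3.
Bind V := 2; no other remaining equation mentions V.
Delete trivial equation 3 ≐ 3.
Decompose node/2: X1 ≐ plus(X1, 2),  node(2, 2) ≐ U.
Occurs check fails: X1 occurs in plus(X1, 2); the equation X1 ≐ plus(X1, 2) has no finite solution.

FAIL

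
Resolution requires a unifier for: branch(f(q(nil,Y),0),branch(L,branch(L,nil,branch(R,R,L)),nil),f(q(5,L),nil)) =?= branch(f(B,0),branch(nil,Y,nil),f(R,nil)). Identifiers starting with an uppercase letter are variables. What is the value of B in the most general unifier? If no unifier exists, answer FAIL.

Decompose branch/3: f(q(nil,Y),0) =?= f(B,0),  branch(L,branch(L,nil,branch(R,R,L)),nil) =?= branch(nil,Y,nil),  f(q(5,L),nil) =?= f(R,nil).
Decompose f/2: q(nil,Y) =?= B,  0 =?= 0.
Bind B := q(nil,Y); no other remaining equation mentions B.
Delete trivial equation 0 =?= 0.
Decompose branch/3: L =?= nil,  branch(L,nil,branch(R,R,L)) =?= Y,  nil =?= nil.
Bind L := nil; substituting into the 2 remaining equations that mention L gives: branch(nil,nil,branch(R,R,nil)) =?= Y,  f(q(5,nil),nil) =?= f(R,nil).
Bind Y := branch(nil,nil,branch(R,R,nil)); no other remaining equation mentions Y. Substituting into the earlier binding gives B := q(nil,branch(nil,nil,branch(R,R,nil))).
Delete trivial equation nil =?= nil.
Decompose f/2: q(5,nil) =?= R,  nil =?= nil.
Bind R := q(5,nil); no other remaining equation mentions R. Substituting into the earlier bindings gives B := q(nil,branch(nil,nil,branch(q(5,nil),q(5,nil),nil))), Y := branch(nil,nil,branch(q(5,nil),q(5,nil),nil)).
Delete trivial equation nil =?= nil.
MGU = { B ↦ q(nil,branch(nil,nil,branch(q(5,nil),q(5,nil),nil))), L ↦ nil, Y ↦ branch(nil,nil,branch(q(5,nil),q(5,nil),nil)), R ↦ q(5,nil) }, so B ↦ q(nil,branch(nil,nil,branch(q(5,nil),q(5,nil),nil))).

q(nil,branch(nil,nil,branch(q(5,nil),q(5,nil),nil)))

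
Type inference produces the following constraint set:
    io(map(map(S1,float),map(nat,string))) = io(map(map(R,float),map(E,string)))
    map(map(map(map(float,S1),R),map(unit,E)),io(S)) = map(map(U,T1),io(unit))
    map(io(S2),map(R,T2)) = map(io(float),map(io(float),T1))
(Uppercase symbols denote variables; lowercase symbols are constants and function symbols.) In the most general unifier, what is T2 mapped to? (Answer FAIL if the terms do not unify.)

map(unit,nat)

Decompose io/1: map(map(S1,float),map(nat,string)) = map(map(R,float),map(E,string)).
Decompose map/2: map(S1,float) = map(R,float),  map(nat,string) = map(E,string).
Decompose map/2: S1 = R,  float = float.
Bind S1 := R; substituting into the one remaining equation that mentions S1 gives: map(map(map(map(float,R),R),map(unit,E)),io(S)) = map(map(U,T1),io(unit)).
Delete trivial equation float = float.
Decompose map/2: nat = E,  string = string.
Bind E := nat; substituting into the one remaining equation that mentions E gives: map(map(map(map(float,R),R),map(unit,nat)),io(S)) = map(map(U,T1),io(unit)).
Delete trivial equation string = string.
Decompose map/2: map(map(map(float,R),R),map(unit,nat)) = map(U,T1),  io(S) = io(unit).
Decompose map/2: map(map(float,R),R) = U,  map(unit,nat) = T1.
Bind U := map(map(float,R),R); no other remaining equation mentions U.
Bind T1 := map(unit,nat); substituting into the one remaining equation that mentions T1 gives: map(io(S2),map(R,T2)) = map(io(float),map(io(float),map(unit,nat))).
Decompose io/1: S = unit.
Bind S := unit; no other remaining equation mentions S.
Decompose map/2: io(S2) = io(float),  map(R,T2) = map(io(float),map(unit,nat)).
Decompose io/1: S2 = float.
Bind S2 := float; no other remaining equation mentions S2.
Decompose map/2: R = io(float),  T2 = map(unit,nat).
Bind R := io(float); no other remaining equation mentions R. Substituting into the earlier bindings gives S1 := io(float), U := map(map(float,io(float)),io(float)).
Bind T2 := map(unit,nat).
MGU = { S1 -> io(float), E -> nat, U -> map(map(float,io(float)),io(float)), T1 -> map(unit,nat), S -> unit, S2 -> float, R -> io(float), T2 -> map(unit,nat) }, so T2 -> map(unit,nat).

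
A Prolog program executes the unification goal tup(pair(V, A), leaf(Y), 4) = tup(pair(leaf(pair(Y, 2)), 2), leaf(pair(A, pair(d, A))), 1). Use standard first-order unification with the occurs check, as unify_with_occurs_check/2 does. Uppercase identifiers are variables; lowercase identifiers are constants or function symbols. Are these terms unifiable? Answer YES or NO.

NO

Decompose tup/3: pair(V, A) = pair(leaf(pair(Y, 2)), 2),  leaf(Y) = leaf(pair(A, pair(d, A))),  4 = 1.
Decompose pair/2: V = leaf(pair(Y, 2)),  A = 2.
Bind V := leaf(pair(Y, 2)); no other remaining equation mentions V.
Bind A := 2; substituting into the one remaining equation that mentions A gives: leaf(Y) = leaf(pair(2, pair(d, 2))).
Decompose leaf/1: Y = pair(2, pair(d, 2)).
Bind Y := pair(2, pair(d, 2)); no other remaining equation mentions Y. Substituting into the earlier binding gives V := leaf(pair(pair(2, pair(d, 2)), 2)).
Clash: constants 4 and 1 differ; no unifier exists.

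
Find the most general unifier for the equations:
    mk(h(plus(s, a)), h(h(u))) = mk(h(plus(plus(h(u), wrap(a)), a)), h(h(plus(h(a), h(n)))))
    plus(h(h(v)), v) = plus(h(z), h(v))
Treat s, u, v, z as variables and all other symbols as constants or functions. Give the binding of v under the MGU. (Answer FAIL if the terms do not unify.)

FAIL

Decompose mk/2: h(plus(s, a)) = h(plus(plus(h(u), wrap(a)), a)),  h(h(u)) = h(h(plus(h(a), h(n)))).
Decompose h/1: plus(s, a) = plus(plus(h(u), wrap(a)), a).
Decompose plus/2: s = plus(h(u), wrap(a)),  a = a.
Bind s := plus(h(u), wrap(a)); no other remaining equation mentions s.
Delete trivial equation a = a.
Decompose h/1: h(u) = h(plus(h(a), h(n))).
Decompose h/1: u = plus(h(a), h(n)).
Bind u := plus(h(a), h(n)); no other remaining equation mentions u. Substituting into the earlier binding gives s := plus(h(plus(h(a), h(n))), wrap(a)).
Decompose plus/2: h(h(v)) = h(z),  v = h(v).
Decompose h/1: h(v) = z.
Bind z := h(v); no other remaining equation mentions z.
Occurs check fails: v occurs in h(v); the equation v = h(v) has no finite solution.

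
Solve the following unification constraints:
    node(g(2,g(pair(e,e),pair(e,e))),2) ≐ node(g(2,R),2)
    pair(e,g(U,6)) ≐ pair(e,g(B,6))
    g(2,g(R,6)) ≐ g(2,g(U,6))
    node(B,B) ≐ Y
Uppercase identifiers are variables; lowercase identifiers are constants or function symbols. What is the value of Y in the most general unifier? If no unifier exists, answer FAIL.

Decompose node/2: g(2,g(pair(e,e),pair(e,e))) ≐ g(2,R),  2 ≐ 2.
Decompose g/2: 2 ≐ 2,  g(pair(e,e),pair(e,e)) ≐ R.
Delete trivial equation 2 ≐ 2.
Bind R := g(pair(e,e),pair(e,e)); substituting into the one remaining equation that mentions R gives: g(2,g(g(pair(e,e),pair(e,e)),6)) ≐ g(2,g(U,6)).
Delete trivial equation 2 ≐ 2.
Decompose pair/2: e ≐ e,  g(U,6) ≐ g(B,6).
Delete trivial equation e ≐ e.
Decompose g/2: U ≐ B,  6 ≐ 6.
Bind U := B; substituting into the one remaining equation that mentions U gives: g(2,g(g(pair(e,e),pair(e,e)),6)) ≐ g(2,g(B,6)).
Delete trivial equation 6 ≐ 6.
Decompose g/2: 2 ≐ 2,  g(g(pair(e,e),pair(e,e)),6) ≐ g(B,6).
Delete trivial equation 2 ≐ 2.
Decompose g/2: g(pair(e,e),pair(e,e)) ≐ B,  6 ≐ 6.
Bind B := g(pair(e,e),pair(e,e)); substituting into the one remaining equation that mentions B gives: node(g(pair(e,e),pair(e,e)),g(pair(e,e),pair(e,e))) ≐ Y. Substituting into the earlier binding gives U := g(pair(e,e),pair(e,e)).
Delete trivial equation 6 ≐ 6.
Bind Y := node(g(pair(e,e),pair(e,e)),g(pair(e,e),pair(e,e))).
MGU = { R -> g(pair(e,e),pair(e,e)), U -> g(pair(e,e),pair(e,e)), B -> g(pair(e,e),pair(e,e)), Y -> node(g(pair(e,e),pair(e,e)),g(pair(e,e),pair(e,e))) }, so Y -> node(g(pair(e,e),pair(e,e)),g(pair(e,e),pair(e,e))).

node(g(pair(e,e),pair(e,e)),g(pair(e,e),pair(e,e)))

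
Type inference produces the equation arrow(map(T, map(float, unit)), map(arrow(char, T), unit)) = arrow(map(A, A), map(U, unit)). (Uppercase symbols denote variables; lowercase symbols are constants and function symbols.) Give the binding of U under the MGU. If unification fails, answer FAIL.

Decompose arrow/2: map(T, map(float, unit)) = map(A, A),  map(arrow(char, T), unit) = map(U, unit).
Decompose map/2: T = A,  map(float, unit) = A.
Bind T := A; substituting into the one remaining equation that mentions T gives: map(arrow(char, A), unit) = map(U, unit).
Bind A := map(float, unit); substituting into the remaining equation gives: map(arrow(char, map(float, unit)), unit) = map(U, unit). Substituting into the earlier binding gives T := map(float, unit).
Decompose map/2: arrow(char, map(float, unit)) = U,  unit = unit.
Bind U := arrow(char, map(float, unit)); no other remaining equation mentions U.
Delete trivial equation unit = unit.
MGU = { T := map(float, unit), A := map(float, unit), U := arrow(char, map(float, unit)) }, so U := arrow(char, map(float, unit)).

arrow(char, map(float, unit))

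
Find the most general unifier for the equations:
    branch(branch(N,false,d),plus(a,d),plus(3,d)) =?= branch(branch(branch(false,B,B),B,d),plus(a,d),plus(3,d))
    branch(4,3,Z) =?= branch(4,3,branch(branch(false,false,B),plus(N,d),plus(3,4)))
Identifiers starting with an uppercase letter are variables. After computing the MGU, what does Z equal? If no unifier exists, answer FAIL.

Decompose branch/3: branch(N,false,d) =?= branch(branch(false,B,B),B,d),  plus(a,d) =?= plus(a,d),  plus(3,d) =?= plus(3,d).
Decompose branch/3: N =?= branch(false,B,B),  false =?= B,  d =?= d.
Bind N := branch(false,B,B); substituting into the one remaining equation that mentions N gives: branch(4,3,Z) =?= branch(4,3,branch(branch(false,false,B),plus(branch(false,B,B),d),plus(3,4))).
Bind B := false; substituting into the one remaining equation that mentions B gives: branch(4,3,Z) =?= branch(4,3,branch(branch(false,false,false),plus(branch(false,false,false),d),plus(3,4))). Substituting into the earlier binding gives N := branch(false,false,false).
Delete trivial equation d =?= d.
Delete trivial equation plus(a,d) =?= plus(a,d).
Delete trivial equation plus(3,d) =?= plus(3,d).
Decompose branch/3: 4 =?= 4,  3 =?= 3,  Z =?= branch(branch(false,false,false),plus(branch(false,false,false),d),plus(3,4)).
Delete trivial equation 4 =?= 4.
Delete trivial equation 3 =?= 3.
Bind Z := branch(branch(false,false,false),plus(branch(false,false,false),d),plus(3,4)).
MGU = { N := branch(false,false,false), B := false, Z := branch(branch(false,false,false),plus(branch(false,false,false),d),plus(3,4)) }, so Z := branch(branch(false,false,false),plus(branch(false,false,false),d),plus(3,4)).

branch(branch(false,false,false),plus(branch(false,false,false),d),plus(3,4))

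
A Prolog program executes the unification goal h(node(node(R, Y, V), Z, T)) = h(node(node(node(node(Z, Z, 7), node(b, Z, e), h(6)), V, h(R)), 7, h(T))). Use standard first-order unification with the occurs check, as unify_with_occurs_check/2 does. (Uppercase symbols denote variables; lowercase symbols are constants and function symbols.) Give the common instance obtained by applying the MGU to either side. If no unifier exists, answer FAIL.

FAIL

Decompose h/1: node(node(R, Y, V), Z, T) = node(node(node(node(Z, Z, 7), node(b, Z, e), h(6)), V, h(R)), 7, h(T)).
Decompose node/3: node(R, Y, V) = node(node(node(Z, Z, 7), node(b, Z, e), h(6)), V, h(R)),  Z = 7,  T = h(T).
Decompose node/3: R = node(node(Z, Z, 7), node(b, Z, e), h(6)),  Y = V,  V = h(R).
Bind R := node(node(Z, Z, 7), node(b, Z, e), h(6)); substituting into the one remaining equation that mentions R gives: V = h(node(node(Z, Z, 7), node(b, Z, e), h(6))).
Bind Y := V; no other remaining equation mentions Y.
Bind V := h(node(node(Z, Z, 7), node(b, Z, e), h(6))); no other remaining equation mentions V. Substituting into the earlier binding gives Y := h(node(node(Z, Z, 7), node(b, Z, e), h(6))).
Bind Z := 7; no other remaining equation mentions Z. Substituting into the earlier bindings gives R := node(node(7, 7, 7), node(b, 7, e), h(6)), Y := h(node(node(7, 7, 7), node(b, 7, e), h(6))), V := h(node(node(7, 7, 7), node(b, 7, e), h(6))).
Occurs check fails: T occurs in h(T); the equation T = h(T) has no finite solution.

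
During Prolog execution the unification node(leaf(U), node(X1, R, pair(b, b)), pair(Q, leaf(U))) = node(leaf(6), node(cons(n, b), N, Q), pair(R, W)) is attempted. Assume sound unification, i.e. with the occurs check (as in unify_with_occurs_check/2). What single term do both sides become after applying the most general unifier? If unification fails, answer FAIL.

Decompose node/3: leaf(U) = leaf(6),  node(X1, R, pair(b, b)) = node(cons(n, b), N, Q),  pair(Q, leaf(U)) = pair(R, W).
Decompose leaf/1: U = 6.
Bind U := 6; substituting into the one remaining equation that mentions U gives: pair(Q, leaf(6)) = pair(R, W).
Decompose node/3: X1 = cons(n, b),  R = N,  pair(b, b) = Q.
Bind X1 := cons(n, b); no other remaining equation mentions X1.
Bind R := N; substituting into the one remaining equation that mentions R gives: pair(Q, leaf(6)) = pair(N, W).
Bind Q := pair(b, b); substituting into the remaining equation gives: pair(pair(b, b), leaf(6)) = pair(N, W).
Decompose pair/2: pair(b, b) = N,  leaf(6) = W.
Bind N := pair(b, b); no other remaining equation mentions N. Substituting into the earlier binding gives R := pair(b, b).
Bind W := leaf(6).
Applying the MGU to either side gives node(leaf(6), node(cons(n, b), pair(b, b), pair(b, b)), pair(pair(b, b), leaf(6))).

node(leaf(6), node(cons(n, b), pair(b, b), pair(b, b)), pair(pair(b, b), leaf(6)))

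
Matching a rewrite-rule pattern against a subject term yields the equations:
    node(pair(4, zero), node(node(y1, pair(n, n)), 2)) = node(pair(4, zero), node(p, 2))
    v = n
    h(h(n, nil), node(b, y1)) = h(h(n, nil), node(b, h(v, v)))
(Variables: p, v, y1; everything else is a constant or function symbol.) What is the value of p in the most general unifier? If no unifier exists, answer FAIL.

Decompose node/2: pair(4, zero) = pair(4, zero),  node(node(y1, pair(n, n)), 2) = node(p, 2).
Delete trivial equation pair(4, zero) = pair(4, zero).
Decompose node/2: node(y1, pair(n, n)) = p,  2 = 2.
Bind p := node(y1, pair(n, n)); no other remaining equation mentions p.
Delete trivial equation 2 = 2.
Bind v := n; substituting into the remaining equation gives: h(h(n, nil), node(b, y1)) = h(h(n, nil), node(b, h(n, n))).
Decompose h/2: h(n, nil) = h(n, nil),  node(b, y1) = node(b, h(n, n)).
Delete trivial equation h(n, nil) = h(n, nil).
Decompose node/2: b = b,  y1 = h(n, n).
Delete trivial equation b = b.
Bind y1 := h(n, n). Substituting into the earlier binding gives p := node(h(n, n), pair(n, n)).
MGU = { p := node(h(n, n), pair(n, n)), v := n, y1 := h(n, n) }, so p := node(h(n, n), pair(n, n)).

node(h(n, n), pair(n, n))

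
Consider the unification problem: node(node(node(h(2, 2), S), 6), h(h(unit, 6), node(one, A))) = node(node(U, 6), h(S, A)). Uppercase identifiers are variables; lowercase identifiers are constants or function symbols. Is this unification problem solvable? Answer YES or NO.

Decompose node/2: node(node(h(2, 2), S), 6) = node(U, 6),  h(h(unit, 6), node(one, A)) = h(S, A).
Decompose node/2: node(h(2, 2), S) = U,  6 = 6.
Bind U := node(h(2, 2), S); no other remaining equation mentions U.
Delete trivial equation 6 = 6.
Decompose h/2: h(unit, 6) = S,  node(one, A) = A.
Bind S := h(unit, 6); no other remaining equation mentions S. Substituting into the earlier binding gives U := node(h(2, 2), h(unit, 6)).
Occurs check fails: A occurs in node(one, A); the equation A = node(one, A) has no finite solution.

NO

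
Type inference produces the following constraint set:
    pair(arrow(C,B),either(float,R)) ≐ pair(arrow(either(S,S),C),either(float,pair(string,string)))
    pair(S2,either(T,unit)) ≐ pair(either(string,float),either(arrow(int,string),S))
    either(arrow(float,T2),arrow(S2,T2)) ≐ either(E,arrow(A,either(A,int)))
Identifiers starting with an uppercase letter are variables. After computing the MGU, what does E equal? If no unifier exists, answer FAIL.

Decompose pair/2: arrow(C,B) ≐ arrow(either(S,S),C),  either(float,R) ≐ either(float,pair(string,string)).
Decompose arrow/2: C ≐ either(S,S),  B ≐ C.
Bind C := either(S,S); substituting into the one remaining equation that mentions C gives: B ≐ either(S,S).
Bind B := either(S,S); no other remaining equation mentions B.
Decompose either/2: float ≐ float,  R ≐ pair(string,string).
Delete trivial equation float ≐ float.
Bind R := pair(string,string); no other remaining equation mentions R.
Decompose pair/2: S2 ≐ either(string,float),  either(T,unit) ≐ either(arrow(int,string),S).
Bind S2 := either(string,float); substituting into the one remaining equation that mentions S2 gives: either(arrow(float,T2),arrow(either(string,float),T2)) ≐ either(E,arrow(A,either(A,int))).
Decompose either/2: T ≐ arrow(int,string),  unit ≐ S.
Bind T := arrow(int,string); no other remaining equation mentions T.
Bind S := unit; no other remaining equation mentions S. Substituting into the earlier bindings gives C := either(unit,unit), B := either(unit,unit).
Decompose either/2: arrow(float,T2) ≐ E,  arrow(either(string,float),T2) ≐ arrow(A,either(A,int)).
Bind E := arrow(float,T2); no other remaining equation mentions E.
Decompose arrow/2: either(string,float) ≐ A,  T2 ≐ either(A,int).
Bind A := either(string,float); substituting into the remaining equation gives: T2 ≐ either(either(string,float),int).
Bind T2 := either(either(string,float),int). Substituting into the earlier binding gives E := arrow(float,either(either(string,float),int)).
MGU = { C -> either(unit,unit), B -> either(unit,unit), R -> pair(string,string), S2 -> either(string,float), T -> arrow(int,string), S -> unit, E -> arrow(float,either(either(string,float),int)), A -> either(string,float), T2 -> either(either(string,float),int) }, so E -> arrow(float,either(either(string,float),int)).

arrow(float,either(either(string,float),int))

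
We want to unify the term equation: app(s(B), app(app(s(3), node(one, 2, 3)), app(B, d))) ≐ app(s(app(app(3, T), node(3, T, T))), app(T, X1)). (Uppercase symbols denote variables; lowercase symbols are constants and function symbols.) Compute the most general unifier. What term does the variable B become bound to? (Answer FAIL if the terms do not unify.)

Decompose app/2: s(B) ≐ s(app(app(3, T), node(3, T, T))),  app(app(s(3), node(one, 2, 3)), app(B, d)) ≐ app(T, X1).
Decompose s/1: B ≐ app(app(3, T), node(3, T, T)).
Bind B := app(app(3, T), node(3, T, T)); substituting into the remaining equation gives: app(app(s(3), node(one, 2, 3)), app(app(app(3, T), node(3, T, T)), d)) ≐ app(T, X1).
Decompose app/2: app(s(3), node(one, 2, 3)) ≐ T,  app(app(app(3, T), node(3, T, T)), d) ≐ X1.
Bind T := app(s(3), node(one, 2, 3)); substituting into the remaining equation gives: app(app(app(3, app(s(3), node(one, 2, 3))), node(3, app(s(3), node(one, 2, 3)), app(s(3), node(one, 2, 3)))), d) ≐ X1. Substituting into the earlier binding gives B := app(app(3, app(s(3), node(one, 2, 3))), node(3, app(s(3), node(one, 2, 3)), app(s(3), node(one, 2, 3)))).
Bind X1 := app(app(app(3, app(s(3), node(one, 2, 3))), node(3, app(s(3), node(one, 2, 3)), app(s(3), node(one, 2, 3)))), d).
MGU = { B ↦ app(app(3, app(s(3), node(one, 2, 3))), node(3, app(s(3), node(one, 2, 3)), app(s(3), node(one, 2, 3)))), T ↦ app(s(3), node(one, 2, 3)), X1 ↦ app(app(app(3, app(s(3), node(one, 2, 3))), node(3, app(s(3), node(one, 2, 3)), app(s(3), node(one, 2, 3)))), d) }, so B ↦ app(app(3, app(s(3), node(one, 2, 3))), node(3, app(s(3), node(one, 2, 3)), app(s(3), node(one, 2, 3)))).

app(app(3, app(s(3), node(one, 2, 3))), node(3, app(s(3), node(one, 2, 3)), app(s(3), node(one, 2, 3))))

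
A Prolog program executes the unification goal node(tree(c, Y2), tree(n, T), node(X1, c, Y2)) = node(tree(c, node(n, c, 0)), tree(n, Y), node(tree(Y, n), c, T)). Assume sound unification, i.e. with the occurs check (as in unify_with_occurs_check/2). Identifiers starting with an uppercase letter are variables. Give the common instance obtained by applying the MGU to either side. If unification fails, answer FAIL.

node(tree(c, node(n, c, 0)), tree(n, node(n, c, 0)), node(tree(node(n, c, 0), n), c, node(n, c, 0)))

Decompose node/3: tree(c, Y2) = tree(c, node(n, c, 0)),  tree(n, T) = tree(n, Y),  node(X1, c, Y2) = node(tree(Y, n), c, T).
Decompose tree/2: c = c,  Y2 = node(n, c, 0).
Delete trivial equation c = c.
Bind Y2 := node(n, c, 0); substituting into the one remaining equation that mentions Y2 gives: node(X1, c, node(n, c, 0)) = node(tree(Y, n), c, T).
Decompose tree/2: n = n,  T = Y.
Delete trivial equation n = n.
Bind T := Y; substituting into the remaining equation gives: node(X1, c, node(n, c, 0)) = node(tree(Y, n), c, Y).
Decompose node/3: X1 = tree(Y, n),  c = c,  node(n, c, 0) = Y.
Bind X1 := tree(Y, n); no other remaining equation mentions X1.
Delete trivial equation c = c.
Bind Y := node(n, c, 0). Substituting into the earlier bindings gives T := node(n, c, 0), X1 := tree(node(n, c, 0), n).
Applying the MGU to either side gives node(tree(c, node(n, c, 0)), tree(n, node(n, c, 0)), node(tree(node(n, c, 0), n), c, node(n, c, 0))).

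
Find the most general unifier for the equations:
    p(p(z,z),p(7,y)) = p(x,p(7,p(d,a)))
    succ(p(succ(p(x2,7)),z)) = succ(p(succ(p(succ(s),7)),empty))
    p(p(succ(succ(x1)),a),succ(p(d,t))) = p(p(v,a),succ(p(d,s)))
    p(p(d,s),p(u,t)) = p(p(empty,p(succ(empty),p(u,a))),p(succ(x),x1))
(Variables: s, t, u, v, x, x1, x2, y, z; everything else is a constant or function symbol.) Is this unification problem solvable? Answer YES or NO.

NO

Decompose p/2: p(z,z) = x,  p(7,y) = p(7,p(d,a)).
Bind x := p(z,z); substituting into the one remaining equation that mentions x gives: p(p(d,s),p(u,t)) = p(p(empty,p(succ(empty),p(u,a))),p(succ(p(z,z)),x1)).
Decompose p/2: 7 = 7,  y = p(d,a).
Delete trivial equation 7 = 7.
Bind y := p(d,a); no other remaining equation mentions y.
Decompose succ/1: p(succ(p(x2,7)),z) = p(succ(p(succ(s),7)),empty).
Decompose p/2: succ(p(x2,7)) = succ(p(succ(s),7)),  z = empty.
Decompose succ/1: p(x2,7) = p(succ(s),7).
Decompose p/2: x2 = succ(s),  7 = 7.
Bind x2 := succ(s); no other remaining equation mentions x2.
Delete trivial equation 7 = 7.
Bind z := empty; substituting into the one remaining equation that mentions z gives: p(p(d,s),p(u,t)) = p(p(empty,p(succ(empty),p(u,a))),p(succ(p(empty,empty)),x1)). Substituting into the earlier binding gives x := p(empty,empty).
Decompose p/2: p(succ(succ(x1)),a) = p(v,a),  succ(p(d,t)) = succ(p(d,s)).
Decompose p/2: succ(succ(x1)) = v,  a = a.
Bind v := succ(succ(x1)); no other remaining equation mentions v.
Delete trivial equation a = a.
Decompose succ/1: p(d,t) = p(d,s).
Decompose p/2: d = d,  t = s.
Delete trivial equation d = d.
Bind t := s; substituting into the remaining equation gives: p(p(d,s),p(u,s)) = p(p(empty,p(succ(empty),p(u,a))),p(succ(p(empty,empty)),x1)).
Decompose p/2: p(d,s) = p(empty,p(succ(empty),p(u,a))),  p(u,s) = p(succ(p(empty,empty)),x1).
Decompose p/2: d = empty,  s = p(succ(empty),p(u,a)).
Clash: constants d and empty differ; no unifier exists.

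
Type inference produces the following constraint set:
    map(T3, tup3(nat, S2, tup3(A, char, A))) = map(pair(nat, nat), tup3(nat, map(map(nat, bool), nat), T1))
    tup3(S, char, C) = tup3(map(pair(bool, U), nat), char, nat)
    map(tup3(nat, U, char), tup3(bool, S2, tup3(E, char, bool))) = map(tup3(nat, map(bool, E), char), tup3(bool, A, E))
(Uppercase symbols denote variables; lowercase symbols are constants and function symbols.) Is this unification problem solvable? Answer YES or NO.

Decompose map/2: T3 = pair(nat, nat),  tup3(nat, S2, tup3(A, char, A)) = tup3(nat, map(map(nat, bool), nat), T1).
Bind T3 := pair(nat, nat); no other remaining equation mentions T3.
Decompose tup3/3: nat = nat,  S2 = map(map(nat, bool), nat),  tup3(A, char, A) = T1.
Delete trivial equation nat = nat.
Bind S2 := map(map(nat, bool), nat); substituting into the one remaining equation that mentions S2 gives: map(tup3(nat, U, char), tup3(bool, map(map(nat, bool), nat), tup3(E, char, bool))) = map(tup3(nat, map(bool, E), char), tup3(bool, A, E)).
Bind T1 := tup3(A, char, A); no other remaining equation mentions T1.
Decompose tup3/3: S = map(pair(bool, U), nat),  char = char,  C = nat.
Bind S := map(pair(bool, U), nat); no other remaining equation mentions S.
Delete trivial equation char = char.
Bind C := nat; no other remaining equation mentions C.
Decompose map/2: tup3(nat, U, char) = tup3(nat, map(bool, E), char),  tup3(bool, map(map(nat, bool), nat), tup3(E, char, bool)) = tup3(bool, A, E).
Decompose tup3/3: nat = nat,  U = map(bool, E),  char = char.
Delete trivial equation nat = nat.
Bind U := map(bool, E); no other remaining equation mentions U. Substituting into the earlier binding gives S := map(pair(bool, map(bool, E)), nat).
Delete trivial equation char = char.
Decompose tup3/3: bool = bool,  map(map(nat, bool), nat) = A,  tup3(E, char, bool) = E.
Delete trivial equation bool = bool.
Bind A := map(map(nat, bool), nat); no other remaining equation mentions A. Substituting into the earlier binding gives T1 := tup3(map(map(nat, bool), nat), char, map(map(nat, bool), nat)).
Occurs check fails: E occurs in tup3(E, char, bool); the equation E = tup3(E, char, bool) has no finite solution.

NO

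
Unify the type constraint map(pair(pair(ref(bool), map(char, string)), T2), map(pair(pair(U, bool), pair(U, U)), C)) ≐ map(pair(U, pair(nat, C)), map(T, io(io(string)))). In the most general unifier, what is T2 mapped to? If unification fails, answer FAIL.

pair(nat, io(io(string)))

Decompose map/2: pair(pair(ref(bool), map(char, string)), T2) ≐ pair(U, pair(nat, C)),  map(pair(pair(U, bool), pair(U, U)), C) ≐ map(T, io(io(string))).
Decompose pair/2: pair(ref(bool), map(char, string)) ≐ U,  T2 ≐ pair(nat, C).
Bind U := pair(ref(bool), map(char, string)); substituting into the one remaining equation that mentions U gives: map(pair(pair(pair(ref(bool), map(char, string)), bool), pair(pair(ref(bool), map(char, string)), pair(ref(bool), map(char, string)))), C) ≐ map(T, io(io(string))).
Bind T2 := pair(nat, C); no other remaining equation mentions T2.
Decompose map/2: pair(pair(pair(ref(bool), map(char, string)), bool), pair(pair(ref(bool), map(char, string)), pair(ref(bool), map(char, string)))) ≐ T,  C ≐ io(io(string)).
Bind T := pair(pair(pair(ref(bool), map(char, string)), bool), pair(pair(ref(bool), map(char, string)), pair(ref(bool), map(char, string)))); no other remaining equation mentions T.
Bind C := io(io(string)). Substituting into the earlier binding gives T2 := pair(nat, io(io(string))).
MGU = { U -> pair(ref(bool), map(char, string)), T2 -> pair(nat, io(io(string))), T -> pair(pair(pair(ref(bool), map(char, string)), bool), pair(pair(ref(bool), map(char, string)), pair(ref(bool), map(char, string)))), C -> io(io(string)) }, so T2 -> pair(nat, io(io(string))).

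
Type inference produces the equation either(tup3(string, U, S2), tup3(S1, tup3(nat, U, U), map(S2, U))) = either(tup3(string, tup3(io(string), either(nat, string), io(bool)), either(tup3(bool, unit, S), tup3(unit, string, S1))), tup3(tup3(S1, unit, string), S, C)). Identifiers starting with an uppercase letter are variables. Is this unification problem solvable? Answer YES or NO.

NO

Decompose either/2: tup3(string, U, S2) = tup3(string, tup3(io(string), either(nat, string), io(bool)), either(tup3(bool, unit, S), tup3(unit, string, S1))),  tup3(S1, tup3(nat, U, U), map(S2, U)) = tup3(tup3(S1, unit, string), S, C).
Decompose tup3/3: string = string,  U = tup3(io(string), either(nat, string), io(bool)),  S2 = either(tup3(bool, unit, S), tup3(unit, string, S1)).
Delete trivial equation string = string.
Bind U := tup3(io(string), either(nat, string), io(bool)); substituting into the one remaining equation that mentions U gives: tup3(S1, tup3(nat, tup3(io(string), either(nat, string), io(bool)), tup3(io(string), either(nat, string), io(bool))), map(S2, tup3(io(string), either(nat, string), io(bool)))) = tup3(tup3(S1, unit, string), S, C).
Bind S2 := either(tup3(bool, unit, S), tup3(unit, string, S1)); substituting into the remaining equation gives: tup3(S1, tup3(nat, tup3(io(string), either(nat, string), io(bool)), tup3(io(string), either(nat, string), io(bool))), map(either(tup3(bool, unit, S), tup3(unit, string, S1)), tup3(io(string), either(nat, string), io(bool)))) = tup3(tup3(S1, unit, string), S, C).
Decompose tup3/3: S1 = tup3(S1, unit, string),  tup3(nat, tup3(io(string), either(nat, string), io(bool)), tup3(io(string), either(nat, string), io(bool))) = S,  map(either(tup3(bool, unit, S), tup3(unit, string, S1)), tup3(io(string), either(nat, string), io(bool))) = C.
Occurs check fails: S1 occurs in tup3(S1, unit, string); the equation S1 = tup3(S1, unit, string) has no finite solution.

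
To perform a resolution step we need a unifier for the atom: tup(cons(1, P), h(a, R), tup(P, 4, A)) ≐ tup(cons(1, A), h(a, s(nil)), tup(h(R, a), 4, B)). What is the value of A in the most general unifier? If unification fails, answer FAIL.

h(s(nil), a)

Decompose tup/3: cons(1, P) ≐ cons(1, A),  h(a, R) ≐ h(a, s(nil)),  tup(P, 4, A) ≐ tup(h(R, a), 4, B).
Decompose cons/2: 1 ≐ 1,  P ≐ A.
Delete trivial equation 1 ≐ 1.
Bind P := A; substituting into the one remaining equation that mentions P gives: tup(A, 4, A) ≐ tup(h(R, a), 4, B).
Decompose h/2: a ≐ a,  R ≐ s(nil).
Delete trivial equation a ≐ a.
Bind R := s(nil); substituting into the remaining equation gives: tup(A, 4, A) ≐ tup(h(s(nil), a), 4, B).
Decompose tup/3: A ≐ h(s(nil), a),  4 ≐ 4,  A ≐ B.
Bind A := h(s(nil), a); substituting into the one remaining equation that mentions A gives: h(s(nil), a) ≐ B. Substituting into the earlier binding gives P := h(s(nil), a).
Delete trivial equation 4 ≐ 4.
Bind B := h(s(nil), a).
MGU = { P := h(s(nil), a), R := s(nil), A := h(s(nil), a), B := h(s(nil), a) }, so A := h(s(nil), a).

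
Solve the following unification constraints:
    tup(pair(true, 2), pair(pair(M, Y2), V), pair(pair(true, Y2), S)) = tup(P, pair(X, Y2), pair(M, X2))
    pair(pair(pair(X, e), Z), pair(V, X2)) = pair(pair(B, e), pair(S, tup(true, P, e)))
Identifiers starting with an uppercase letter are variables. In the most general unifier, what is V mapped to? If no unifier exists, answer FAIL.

Decompose tup/3: pair(true, 2) = P,  pair(pair(M, Y2), V) = pair(X, Y2),  pair(pair(true, Y2), S) = pair(M, X2).
Bind P := pair(true, 2); substituting into the one remaining equation that mentions P gives: pair(pair(pair(X, e), Z), pair(V, X2)) = pair(pair(B, e), pair(S, tup(true, pair(true, 2), e))).
Decompose pair/2: pair(M, Y2) = X,  V = Y2.
Bind X := pair(M, Y2); substituting into the one remaining equation that mentions X gives: pair(pair(pair(pair(M, Y2), e), Z), pair(V, X2)) = pair(pair(B, e), pair(S, tup(true, pair(true, 2), e))).
Bind V := Y2; substituting into the one remaining equation that mentions V gives: pair(pair(pair(pair(M, Y2), e), Z), pair(Y2, X2)) = pair(pair(B, e), pair(S, tup(true, pair(true, 2), e))).
Decompose pair/2: pair(true, Y2) = M,  S = X2.
Bind M := pair(true, Y2); substituting into the one remaining equation that mentions M gives: pair(pair(pair(pair(pair(true, Y2), Y2), e), Z), pair(Y2, X2)) = pair(pair(B, e), pair(S, tup(true, pair(true, 2), e))). Substituting into the earlier binding gives X := pair(pair(true, Y2), Y2).
Bind S := X2; substituting into the remaining equation gives: pair(pair(pair(pair(pair(true, Y2), Y2), e), Z), pair(Y2, X2)) = pair(pair(B, e), pair(X2, tup(true, pair(true, 2), e))).
Decompose pair/2: pair(pair(pair(pair(true, Y2), Y2), e), Z) = pair(B, e),  pair(Y2, X2) = pair(X2, tup(true, pair(true, 2), e)).
Decompose pair/2: pair(pair(pair(true, Y2), Y2), e) = B,  Z = e.
Bind B := pair(pair(pair(true, Y2), Y2), e); no other remaining equation mentions B.
Bind Z := e; no other remaining equation mentions Z.
Decompose pair/2: Y2 = X2,  X2 = tup(true, pair(true, 2), e).
Bind Y2 := X2; no other remaining equation mentions Y2. Substituting into the earlier bindings gives X := pair(pair(true, X2), X2), V := X2, M := pair(true, X2), B := pair(pair(pair(true, X2), X2), e).
Bind X2 := tup(true, pair(true, 2), e). Substituting into the earlier bindings gives X := pair(pair(true, tup(true, pair(true, 2), e)), tup(true, pair(true, 2), e)), V := tup(true, pair(true, 2), e), M := pair(true, tup(true, pair(true, 2), e)), S := tup(true, pair(true, 2), e), B := pair(pair(pair(true, tup(true, pair(true, 2), e)), tup(true, pair(true, 2), e)), e), Y2 := tup(true, pair(true, 2), e).
MGU = { P ↦ pair(true, 2), X ↦ pair(pair(true, tup(true, pair(true, 2), e)), tup(true, pair(true, 2), e)), V ↦ tup(true, pair(true, 2), e), M ↦ pair(true, tup(true, pair(true, 2), e)), S ↦ tup(true, pair(true, 2), e), B ↦ pair(pair(pair(true, tup(true, pair(true, 2), e)), tup(true, pair(true, 2), e)), e), Z ↦ e, Y2 ↦ tup(true, pair(true, 2), e), X2 ↦ tup(true, pair(true, 2), e) }, so V ↦ tup(true, pair(true, 2), e).

tup(true, pair(true, 2), e)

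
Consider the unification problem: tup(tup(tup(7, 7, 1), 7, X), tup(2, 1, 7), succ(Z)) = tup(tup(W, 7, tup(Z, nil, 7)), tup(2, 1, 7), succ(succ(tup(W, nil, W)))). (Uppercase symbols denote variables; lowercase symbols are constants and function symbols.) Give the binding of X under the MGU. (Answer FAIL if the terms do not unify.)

tup(succ(tup(tup(7, 7, 1), nil, tup(7, 7, 1))), nil, 7)

Decompose tup/3: tup(tup(7, 7, 1), 7, X) = tup(W, 7, tup(Z, nil, 7)),  tup(2, 1, 7) = tup(2, 1, 7),  succ(Z) = succ(succ(tup(W, nil, W))).
Decompose tup/3: tup(7, 7, 1) = W,  7 = 7,  X = tup(Z, nil, 7).
Bind W := tup(7, 7, 1); substituting into the one remaining equation that mentions W gives: succ(Z) = succ(succ(tup(tup(7, 7, 1), nil, tup(7, 7, 1)))).
Delete trivial equation 7 = 7.
Bind X := tup(Z, nil, 7); no other remaining equation mentions X.
Delete trivial equation tup(2, 1, 7) = tup(2, 1, 7).
Decompose succ/1: Z = succ(tup(tup(7, 7, 1), nil, tup(7, 7, 1))).
Bind Z := succ(tup(tup(7, 7, 1), nil, tup(7, 7, 1))). Substituting into the earlier binding gives X := tup(succ(tup(tup(7, 7, 1), nil, tup(7, 7, 1))), nil, 7).
MGU = { W := tup(7, 7, 1), X := tup(succ(tup(tup(7, 7, 1), nil, tup(7, 7, 1))), nil, 7), Z := succ(tup(tup(7, 7, 1), nil, tup(7, 7, 1))) }, so X := tup(succ(tup(tup(7, 7, 1), nil, tup(7, 7, 1))), nil, 7).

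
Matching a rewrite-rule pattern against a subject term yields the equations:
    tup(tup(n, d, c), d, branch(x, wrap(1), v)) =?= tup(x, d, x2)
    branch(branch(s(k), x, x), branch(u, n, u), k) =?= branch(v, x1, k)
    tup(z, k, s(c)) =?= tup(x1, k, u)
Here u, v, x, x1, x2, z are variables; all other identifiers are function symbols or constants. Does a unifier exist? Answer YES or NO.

Decompose tup/3: tup(n, d, c) =?= x,  d =?= d,  branch(x, wrap(1), v) =?= x2.
Bind x := tup(n, d, c); substituting into the 2 remaining equations that mention x gives: branch(tup(n, d, c), wrap(1), v) =?= x2,  branch(branch(s(k), tup(n, d, c), tup(n, d, c)), branch(u, n, u), k) =?= branch(v, x1, k).
Delete trivial equation d =?= d.
Bind x2 := branch(tup(n, d, c), wrap(1), v); no other remaining equation mentions x2.
Decompose branch/3: branch(s(k), tup(n, d, c), tup(n, d, c)) =?= v,  branch(u, n, u) =?= x1,  k =?= k.
Bind v := branch(s(k), tup(n, d, c), tup(n, d, c)); no other remaining equation mentions v. Substituting into the earlier binding gives x2 := branch(tup(n, d, c), wrap(1), branch(s(k), tup(n, d, c), tup(n, d, c))).
Bind x1 := branch(u, n, u); substituting into the one remaining equation that mentions x1 gives: tup(z, k, s(c)) =?= tup(branch(u, n, u), k, u).
Delete trivial equation k =?= k.
Decompose tup/3: z =?= branch(u, n, u),  k =?= k,  s(c) =?= u.
Bind z := branch(u, n, u); no other remaining equation mentions z.
Delete trivial equation k =?= k.
Bind u := s(c). Substituting into the earlier bindings gives x1 := branch(s(c), n, s(c)), z := branch(s(c), n, s(c)).
No equations remain and no clash or occurs-check failure arose, so a unifier exists.

YES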